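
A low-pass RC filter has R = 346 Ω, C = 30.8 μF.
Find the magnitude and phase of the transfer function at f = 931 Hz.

Step 1 — Angular frequency: ω = 2π·931 = 5850 rad/s.
Step 2 — Transfer function: H(jω) = 1/(1 + jωRC).
Step 3 — Denominator: 1 + jωRC = 1 + j·5850·346·3.08e-05 = 1 + j62.34.
Step 4 — H = 0.0002573 - j0.01604.
Step 5 — Magnitude: |H| = 0.01604 (-35.9 dB); phase: φ = -89.1°.

|H| = 0.01604 (-35.9 dB), φ = -89.1°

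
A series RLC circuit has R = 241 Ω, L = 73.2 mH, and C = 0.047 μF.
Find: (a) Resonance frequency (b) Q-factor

Step 1 — Resonance condition Im(Z)=0 gives ω₀ = 1/√(LC).
Step 2 — ω₀ = 1/√(0.0732·4.7e-08) = 1.705e+04 rad/s.
Step 3 — f₀ = ω₀/(2π) = 2713 Hz.
Step 4 — Series Q: Q = ω₀L/R = 1.705e+04·0.0732/241 = 5.178.

(a) f₀ = 2713 Hz  (b) Q = 5.178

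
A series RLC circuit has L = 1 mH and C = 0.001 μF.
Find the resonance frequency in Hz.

Step 1 — Resonance condition Im(Z)=0 gives ω₀ = 1/√(LC).
Step 2 — ω₀ = 1/√(0.001·1e-09) = 1e+06 rad/s.
Step 3 — f₀ = ω₀/(2π) = 1.592e+05 Hz.

f₀ = 1.592e+05 Hz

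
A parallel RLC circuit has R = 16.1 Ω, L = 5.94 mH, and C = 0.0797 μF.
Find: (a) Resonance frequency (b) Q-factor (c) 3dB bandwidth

Step 1 — Resonance: ω₀ = 1/√(LC) = 1/√(0.00594·7.97e-08) = 4.596e+04 rad/s.
Step 2 — f₀ = ω₀/(2π) = 7315 Hz.
Step 3 — Parallel Q: Q = R/(ω₀L) = 16.1/(4.596e+04·0.00594) = 0.05897.
Step 4 — Bandwidth: Δω = ω₀/Q = 7.793e+05 rad/s; BW = Δω/(2π) = 1.24e+05 Hz.

(a) f₀ = 7315 Hz  (b) Q = 0.05897  (c) BW = 1.24e+05 Hz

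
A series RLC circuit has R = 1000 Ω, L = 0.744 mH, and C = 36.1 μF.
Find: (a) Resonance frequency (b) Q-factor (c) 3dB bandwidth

Step 1 — Resonance: ω₀ = 1/√(LC) = 1/√(0.000744·3.61e-05) = 6102 rad/s.
Step 2 — f₀ = ω₀/(2π) = 971.1 Hz.
Step 3 — Series Q: Q = ω₀L/R = 6102·0.000744/1000 = 0.00454.
Step 4 — Bandwidth: Δω = ω₀/Q = 1.344e+06 rad/s; BW = Δω/(2π) = 2.139e+05 Hz.

(a) f₀ = 971.1 Hz  (b) Q = 0.00454  (c) BW = 2.139e+05 Hz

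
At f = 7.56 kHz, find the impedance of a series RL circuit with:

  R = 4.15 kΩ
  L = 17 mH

Step 1 — Angular frequency: ω = 2π·f = 2π·7560 = 4.75e+04 rad/s.
Step 2 — Component impedances:
  R: Z = R = 4150 Ω
  L: Z = jωL = j·4.75e+04·0.017 = 0 + j807.5 Ω
Step 3 — Series combination: Z_total = R + L = 4150 + j807.5 Ω = 4228∠11.0° Ω.

Z = 4150 + j807.5 Ω = 4228∠11.0° Ω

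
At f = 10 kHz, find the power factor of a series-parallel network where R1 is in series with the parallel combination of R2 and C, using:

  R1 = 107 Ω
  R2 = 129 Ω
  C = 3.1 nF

Step 1 — Angular frequency: ω = 2π·f = 2π·1e+04 = 6.283e+04 rad/s.
Step 2 — Component impedances:
  R1: Z = R = 107 Ω
  R2: Z = R = 129 Ω
  C: Z = 1/(jωC) = -j/(ω·C) = 0 - j5134 Ω
Step 3 — Parallel branch: R2 || C = 1/(1/R2 + 1/C) = 128.9 - j3.239 Ω.
Step 4 — Series with R1: Z_total = R1 + (R2 || C) = 235.9 - j3.239 Ω = 235.9∠-0.8° Ω.
Step 5 — Power factor: PF = cos(φ) = Re(Z)/|Z| = 235.92/235.94 = 0.9999.
Step 6 — Type: Im(Z) = -3.239 ⇒ leading (phase φ = -0.8°).

PF = 0.9999 (leading, φ = -0.8°)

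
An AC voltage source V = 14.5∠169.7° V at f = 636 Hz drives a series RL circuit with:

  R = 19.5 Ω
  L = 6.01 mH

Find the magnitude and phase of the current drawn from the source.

Step 1 — Angular frequency: ω = 2π·f = 2π·636 = 3996 rad/s.
Step 2 — Component impedances:
  R: Z = R = 19.5 Ω
  L: Z = jωL = j·3996·0.00601 = 0 + j24.02 Ω
Step 3 — Series combination: Z_total = R + L = 19.5 + j24.02 Ω = 30.94∠50.9° Ω.
Step 4 — Source phasor: V = 14.5∠169.7° V = -14.27 + j2.593 V.
Step 5 — Ohm's law: I = V / Z_total = (-14.27 + j2.593) / (19.5 + j24.02) = -0.2256 + j0.4108 A.
Step 6 — Convert to polar: |I| = 0.4687 A, ∠I = 118.8°.

I = 0.4687∠118.8° A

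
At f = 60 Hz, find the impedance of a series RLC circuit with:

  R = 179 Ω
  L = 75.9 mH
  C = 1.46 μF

Step 1 — Angular frequency: ω = 2π·f = 2π·60 = 377 rad/s.
Step 2 — Component impedances:
  R: Z = R = 179 Ω
  L: Z = jωL = j·377·0.0759 = 0 + j28.61 Ω
  C: Z = 1/(jωC) = -j/(ω·C) = 0 - j1817 Ω
Step 3 — Series combination: Z_total = R + L + C = 179 - j1788 Ω = 1797∠-84.3° Ω.

Z = 179 - j1788 Ω = 1797∠-84.3° Ω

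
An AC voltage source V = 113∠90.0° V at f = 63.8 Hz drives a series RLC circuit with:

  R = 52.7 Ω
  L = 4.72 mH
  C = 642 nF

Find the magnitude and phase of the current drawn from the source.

Step 1 — Angular frequency: ω = 2π·f = 2π·63.8 = 400.9 rad/s.
Step 2 — Component impedances:
  R: Z = R = 52.7 Ω
  L: Z = jωL = j·400.9·0.00472 = 0 + j1.892 Ω
  C: Z = 1/(jωC) = -j/(ω·C) = 0 - j3886 Ω
Step 3 — Series combination: Z_total = R + L + C = 52.7 - j3884 Ω = 3884∠-89.2° Ω.
Step 4 — Source phasor: V = 113∠90.0° V = 0 + j113 V.
Step 5 — Ohm's law: I = V / Z_total = (0 + j113) / (52.7 - j3884) = -0.02909 + j0.0003947 A.
Step 6 — Convert to polar: |I| = 0.02909 A, ∠I = 179.2°.

I = 0.02909∠179.2° A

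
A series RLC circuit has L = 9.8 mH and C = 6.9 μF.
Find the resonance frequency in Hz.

Step 1 — Resonance condition Im(Z)=0 gives ω₀ = 1/√(LC).
Step 2 — ω₀ = 1/√(0.0098·6.9e-06) = 3846 rad/s.
Step 3 — f₀ = ω₀/(2π) = 612 Hz.

f₀ = 612 Hz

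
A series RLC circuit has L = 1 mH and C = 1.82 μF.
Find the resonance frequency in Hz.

Step 1 — Resonance condition Im(Z)=0 gives ω₀ = 1/√(LC).
Step 2 — ω₀ = 1/√(0.001·1.82e-06) = 2.344e+04 rad/s.
Step 3 — f₀ = ω₀/(2π) = 3731 Hz.

f₀ = 3731 Hz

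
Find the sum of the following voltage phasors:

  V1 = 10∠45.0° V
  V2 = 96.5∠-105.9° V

Step 1 — Convert each phasor to rectangular form:
  V1 = 10·(cos(45.0°) + j·sin(45.0°)) = 7.071 + j7.071 V
  V2 = 96.5·(cos(-105.9°) + j·sin(-105.9°)) = -26.44 - j92.81 V
Step 2 — Sum components: V_total = -19.37 - j85.74 V.
Step 3 — Convert to polar: |V_total| = 87.9 V, ∠V_total = -102.7°.

V_total = 87.9∠-102.7° V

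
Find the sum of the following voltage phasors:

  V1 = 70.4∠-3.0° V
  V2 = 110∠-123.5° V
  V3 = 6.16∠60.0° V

Step 1 — Convert each phasor to rectangular form:
  V1 = 70.4·(cos(-3.0°) + j·sin(-3.0°)) = 70.3 - j3.684 V
  V2 = 110·(cos(-123.5°) + j·sin(-123.5°)) = -60.71 - j91.73 V
  V3 = 6.16·(cos(60.0°) + j·sin(60.0°)) = 3.08 + j5.335 V
Step 2 — Sum components: V_total = 12.67 - j90.08 V.
Step 3 — Convert to polar: |V_total| = 90.96 V, ∠V_total = -82.0°.

V_total = 90.96∠-82.0° V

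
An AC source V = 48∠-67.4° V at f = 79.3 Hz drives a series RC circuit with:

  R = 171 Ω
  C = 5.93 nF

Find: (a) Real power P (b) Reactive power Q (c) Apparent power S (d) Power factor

Step 1 — Angular frequency: ω = 2π·f = 2π·79.3 = 498.3 rad/s.
Step 2 — Component impedances:
  R: Z = R = 171 Ω
  C: Z = 1/(jωC) = -j/(ω·C) = 0 - j3.384e+05 Ω
Step 3 — Series combination: Z_total = R + C = 171 - j3.384e+05 Ω = 3.384e+05∠-90.0° Ω.
Step 4 — Source phasor: V = 48∠-67.4° V = 18.45 - j44.31 V.
Step 5 — Current: I = V / Z = 0.000131 + j5.444e-05 A = 0.0001418∠22.6° A.
Step 6 — Complex power: S = V·I* = 3.439e-06 - j0.006808 VA.
Step 7 — Real power: P = Re(S) = 3.439e-06 W.
Step 8 — Reactive power: Q = Im(S) = -0.006808 VAR.
Step 9 — Apparent power: |S| = 0.006808 VA.
Step 10 — Power factor: PF = P/|S| = 0.0005052 (leading).

(a) P = 3.439e-06 W  (b) Q = -0.006808 VAR  (c) S = 0.006808 VA  (d) PF = 0.0005052 (leading)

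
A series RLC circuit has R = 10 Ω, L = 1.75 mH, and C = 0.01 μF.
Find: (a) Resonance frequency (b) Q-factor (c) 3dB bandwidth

Step 1 — Resonance: ω₀ = 1/√(LC) = 1/√(0.00175·1e-08) = 2.39e+05 rad/s.
Step 2 — f₀ = ω₀/(2π) = 3.805e+04 Hz.
Step 3 — Series Q: Q = ω₀L/R = 2.39e+05·0.00175/10 = 41.83.
Step 4 — Bandwidth: Δω = ω₀/Q = 5714 rad/s; BW = Δω/(2π) = 909.5 Hz.

(a) f₀ = 3.805e+04 Hz  (b) Q = 41.83  (c) BW = 909.5 Hz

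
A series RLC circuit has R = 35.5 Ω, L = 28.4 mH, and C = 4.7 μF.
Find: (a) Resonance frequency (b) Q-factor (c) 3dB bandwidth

Step 1 — Resonance condition Im(Z)=0 gives ω₀ = 1/√(LC).
Step 2 — ω₀ = 1/√(0.0284·4.7e-06) = 2737 rad/s.
Step 3 — f₀ = ω₀/(2π) = 435.6 Hz.
Step 4 — Series Q: Q = ω₀L/R = 2737·0.0284/35.5 = 2.19.
Step 5 — 3dB bandwidth: Δω = ω₀/Q = 1250 rad/s; BW = Δω/(2π) = 198.9 Hz.

(a) f₀ = 435.6 Hz  (b) Q = 2.19  (c) BW = 198.9 Hz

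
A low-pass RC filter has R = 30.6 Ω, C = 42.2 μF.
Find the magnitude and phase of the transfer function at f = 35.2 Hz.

Step 1 — Angular frequency: ω = 2π·35.2 = 221.2 rad/s.
Step 2 — Transfer function: H(jω) = 1/(1 + jωRC).
Step 3 — Denominator: 1 + jωRC = 1 + j·221.2·30.6·4.22e-05 = 1 + j0.2856.
Step 4 — H = 0.9246 - j0.2641.
Step 5 — Magnitude: |H| = 0.9616 (-0.3 dB); phase: φ = -15.9°.

|H| = 0.9616 (-0.3 dB), φ = -15.9°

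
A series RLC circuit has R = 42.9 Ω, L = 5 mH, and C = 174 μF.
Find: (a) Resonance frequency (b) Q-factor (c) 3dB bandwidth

Step 1 — Resonance: ω₀ = 1/√(LC) = 1/√(0.005·0.000174) = 1072 rad/s.
Step 2 — f₀ = ω₀/(2π) = 170.6 Hz.
Step 3 — Series Q: Q = ω₀L/R = 1072·0.005/42.9 = 0.125.
Step 4 — Bandwidth: Δω = ω₀/Q = 8580 rad/s; BW = Δω/(2π) = 1366 Hz.

(a) f₀ = 170.6 Hz  (b) Q = 0.125  (c) BW = 1366 Hz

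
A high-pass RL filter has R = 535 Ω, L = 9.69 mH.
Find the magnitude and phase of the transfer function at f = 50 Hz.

Step 1 — Angular frequency: ω = 2π·50 = 314.2 rad/s.
Step 2 — Transfer function: H(jω) = jωL/(R + jωL).
Step 3 — Numerator jωL = j·3.044; denominator R + jωL = 535 + j3.044.
Step 4 — H = 3.238e-05 + j0.00569.
Step 5 — Magnitude: |H| = 0.00569 (-44.9 dB); phase: φ = 89.7°.

|H| = 0.00569 (-44.9 dB), φ = 89.7°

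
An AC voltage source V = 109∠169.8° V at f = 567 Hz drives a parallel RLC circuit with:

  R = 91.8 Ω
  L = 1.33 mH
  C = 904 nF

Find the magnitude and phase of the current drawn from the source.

Step 1 — Angular frequency: ω = 2π·f = 2π·567 = 3563 rad/s.
Step 2 — Component impedances:
  R: Z = R = 91.8 Ω
  L: Z = jωL = j·3563·0.00133 = 0 + j4.738 Ω
  C: Z = 1/(jωC) = -j/(ω·C) = 0 - j310.5 Ω
Step 3 — Parallel combination: 1/Z_total = 1/R + 1/L + 1/C; Z_total = 0.2515 + j4.798 Ω = 4.805∠87.0° Ω.
Step 4 — Source phasor: V = 109∠169.8° V = -107.3 + j19.3 V.
Step 5 — Ohm's law: I = V / Z_total = (-107.3 + j19.3) / (0.2515 + j4.798) = 2.843 + j22.51 A.
Step 6 — Convert to polar: |I| = 22.68 A, ∠I = 82.8°.

I = 22.68∠82.8° A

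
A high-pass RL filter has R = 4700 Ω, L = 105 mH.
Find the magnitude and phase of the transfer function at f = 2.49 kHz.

Step 1 — Angular frequency: ω = 2π·2490 = 1.565e+04 rad/s.
Step 2 — Transfer function: H(jω) = jωL/(R + jωL).
Step 3 — Numerator jωL = j·1643; denominator R + jωL = 4700 + j1643.
Step 4 — H = 0.1089 + j0.3115.
Step 5 — Magnitude: |H| = 0.3299 (-9.6 dB); phase: φ = 70.7°.

|H| = 0.3299 (-9.6 dB), φ = 70.7°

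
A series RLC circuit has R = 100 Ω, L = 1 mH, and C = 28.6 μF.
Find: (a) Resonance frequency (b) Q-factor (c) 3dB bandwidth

Step 1 — Resonance: ω₀ = 1/√(LC) = 1/√(0.001·2.86e-05) = 5913 rad/s.
Step 2 — f₀ = ω₀/(2π) = 941.1 Hz.
Step 3 — Series Q: Q = ω₀L/R = 5913·0.001/100 = 0.05913.
Step 4 — Bandwidth: Δω = ω₀/Q = 1e+05 rad/s; BW = Δω/(2π) = 1.592e+04 Hz.

(a) f₀ = 941.1 Hz  (b) Q = 0.05913  (c) BW = 1.592e+04 Hz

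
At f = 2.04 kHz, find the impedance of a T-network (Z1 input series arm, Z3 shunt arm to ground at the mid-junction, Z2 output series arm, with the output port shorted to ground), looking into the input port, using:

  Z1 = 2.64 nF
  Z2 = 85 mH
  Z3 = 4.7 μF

Step 1 — Angular frequency: ω = 2π·f = 2π·2040 = 1.282e+04 rad/s.
Step 2 — Component impedances:
  Z1: Z = 1/(jωC) = -j/(ω·C) = 0 - j2.955e+04 Ω
  Z2: Z = jωL = j·1.282e+04·0.085 = 0 + j1090 Ω
  Z3: Z = 1/(jωC) = -j/(ω·C) = 0 - j16.6 Ω
Step 3 — With the output port shorted to ground, the output series arm Z2 runs from the junction to ground; the shunt arm Z3 also runs from the junction to ground. They appear in parallel: Z3 || Z2 = 0 - j16.86 Ω.
Step 4 — Series with input arm Z1: Z_in = Z1 + (Z3 || Z2) = 0 - j2.957e+04 Ω = 2.957e+04∠-90.0° Ω.

Z = 0 - j2.957e+04 Ω = 2.957e+04∠-90.0° Ω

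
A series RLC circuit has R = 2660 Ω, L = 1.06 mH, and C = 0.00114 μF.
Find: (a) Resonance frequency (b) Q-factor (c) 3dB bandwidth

Step 1 — Resonance condition Im(Z)=0 gives ω₀ = 1/√(LC).
Step 2 — ω₀ = 1/√(0.00106·1.14e-09) = 9.097e+05 rad/s.
Step 3 — f₀ = ω₀/(2π) = 1.448e+05 Hz.
Step 4 — Series Q: Q = ω₀L/R = 9.097e+05·0.00106/2660 = 0.3625.
Step 5 — 3dB bandwidth: Δω = ω₀/Q = 2.509e+06 rad/s; BW = Δω/(2π) = 3.994e+05 Hz.

(a) f₀ = 1.448e+05 Hz  (b) Q = 0.3625  (c) BW = 3.994e+05 Hz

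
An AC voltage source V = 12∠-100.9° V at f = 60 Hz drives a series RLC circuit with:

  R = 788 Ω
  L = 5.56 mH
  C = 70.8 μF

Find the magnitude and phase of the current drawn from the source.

Step 1 — Angular frequency: ω = 2π·f = 2π·60 = 377 rad/s.
Step 2 — Component impedances:
  R: Z = R = 788 Ω
  L: Z = jωL = j·377·0.00556 = 0 + j2.096 Ω
  C: Z = 1/(jωC) = -j/(ω·C) = 0 - j37.47 Ω
Step 3 — Series combination: Z_total = R + L + C = 788 - j35.37 Ω = 788.8∠-2.6° Ω.
Step 4 — Source phasor: V = 12∠-100.9° V = -2.269 - j11.78 V.
Step 5 — Ohm's law: I = V / Z_total = (-2.269 - j11.78) / (788 - j35.37) = -0.002204 - j0.01505 A.
Step 6 — Convert to polar: |I| = 0.01521 A, ∠I = -98.3°.

I = 0.01521∠-98.3° A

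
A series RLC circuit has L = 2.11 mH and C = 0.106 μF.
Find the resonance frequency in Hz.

Step 1 — Resonance condition Im(Z)=0 gives ω₀ = 1/√(LC).
Step 2 — ω₀ = 1/√(0.00211·1.06e-07) = 6.687e+04 rad/s.
Step 3 — f₀ = ω₀/(2π) = 1.064e+04 Hz.

f₀ = 1.064e+04 Hz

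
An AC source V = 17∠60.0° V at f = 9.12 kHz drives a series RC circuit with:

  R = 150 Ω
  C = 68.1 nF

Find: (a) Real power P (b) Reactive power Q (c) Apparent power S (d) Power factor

Step 1 — Angular frequency: ω = 2π·f = 2π·9120 = 5.73e+04 rad/s.
Step 2 — Component impedances:
  R: Z = R = 150 Ω
  C: Z = 1/(jωC) = -j/(ω·C) = 0 - j256.3 Ω
Step 3 — Series combination: Z_total = R + C = 150 - j256.3 Ω = 296.9∠-59.7° Ω.
Step 4 — Source phasor: V = 17∠60.0° V = 8.5 + j14.72 V.
Step 5 — Current: I = V / Z = -0.02833 + j0.04975 A = 0.05725∠119.7° A.
Step 6 — Complex power: S = V·I* = 0.4917 - j0.84 VA.
Step 7 — Real power: P = Re(S) = 0.4917 W.
Step 8 — Reactive power: Q = Im(S) = -0.84 VAR.
Step 9 — Apparent power: |S| = 0.9733 VA.
Step 10 — Power factor: PF = P/|S| = 0.5052 (leading).

(a) P = 0.4917 W  (b) Q = -0.84 VAR  (c) S = 0.9733 VA  (d) PF = 0.5052 (leading)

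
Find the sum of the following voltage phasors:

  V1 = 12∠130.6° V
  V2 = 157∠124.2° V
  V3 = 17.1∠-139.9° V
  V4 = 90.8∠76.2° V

Step 1 — Convert each phasor to rectangular form:
  V1 = 12·(cos(130.6°) + j·sin(130.6°)) = -7.809 + j9.111 V
  V2 = 157·(cos(124.2°) + j·sin(124.2°)) = -88.25 + j129.9 V
  V3 = 17.1·(cos(-139.9°) + j·sin(-139.9°)) = -13.08 - j11.01 V
  V4 = 90.8·(cos(76.2°) + j·sin(76.2°)) = 21.66 + j88.18 V
Step 2 — Sum components: V_total = -87.48 + j216.1 V.
Step 3 — Convert to polar: |V_total| = 233.2 V, ∠V_total = 112.0°.

V_total = 233.2∠112.0° V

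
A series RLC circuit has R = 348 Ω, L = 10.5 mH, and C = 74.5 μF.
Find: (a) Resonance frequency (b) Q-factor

Step 1 — Resonance condition Im(Z)=0 gives ω₀ = 1/√(LC).
Step 2 — ω₀ = 1/√(0.0105·7.45e-05) = 1131 rad/s.
Step 3 — f₀ = ω₀/(2π) = 179.9 Hz.
Step 4 — Series Q: Q = ω₀L/R = 1131·0.0105/348 = 0.03411.

(a) f₀ = 179.9 Hz  (b) Q = 0.03411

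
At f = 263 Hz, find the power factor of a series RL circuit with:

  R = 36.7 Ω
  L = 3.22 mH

Step 1 — Angular frequency: ω = 2π·f = 2π·263 = 1652 rad/s.
Step 2 — Component impedances:
  R: Z = R = 36.7 Ω
  L: Z = jωL = j·1652·0.00322 = 0 + j5.321 Ω
Step 3 — Series combination: Z_total = R + L = 36.7 + j5.321 Ω = 37.08∠8.2° Ω.
Step 4 — Power factor: PF = cos(φ) = Re(Z)/|Z| = 36.7/37.0837 = 0.9897.
Step 5 — Type: Im(Z) = 5.321 ⇒ lagging (phase φ = 8.2°).

PF = 0.9897 (lagging, φ = 8.2°)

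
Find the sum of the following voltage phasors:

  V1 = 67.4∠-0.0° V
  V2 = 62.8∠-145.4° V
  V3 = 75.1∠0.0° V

Step 1 — Convert each phasor to rectangular form:
  V1 = 67.4·(cos(-0.0°) + j·sin(-0.0°)) = 67.4 V
  V2 = 62.8·(cos(-145.4°) + j·sin(-145.4°)) = -51.69 - j35.66 V
  V3 = 75.1·(cos(0.0°) + j·sin(0.0°)) = 75.1 V
Step 2 — Sum components: V_total = 90.81 - j35.66 V.
Step 3 — Convert to polar: |V_total| = 97.56 V, ∠V_total = -21.4°.

V_total = 97.56∠-21.4° V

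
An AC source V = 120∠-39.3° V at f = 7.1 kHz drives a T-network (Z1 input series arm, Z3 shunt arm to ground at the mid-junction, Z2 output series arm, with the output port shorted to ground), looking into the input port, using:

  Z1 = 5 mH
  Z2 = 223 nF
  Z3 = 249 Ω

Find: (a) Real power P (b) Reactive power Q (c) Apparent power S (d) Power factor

Step 1 — Angular frequency: ω = 2π·f = 2π·7100 = 4.461e+04 rad/s.
Step 2 — Component impedances:
  Z1: Z = jωL = j·4.461e+04·0.005 = 0 + j223.1 Ω
  Z2: Z = 1/(jωC) = -j/(ω·C) = 0 - j100.5 Ω
  Z3: Z = R = 249 Ω
Step 3 — With the output port shorted to ground, the output series arm Z2 runs from the junction to ground; the shunt arm Z3 also runs from the junction to ground. They appear in parallel: Z3 || Z2 = 34.89 - j86.43 Ω.
Step 4 — Series with input arm Z1: Z_in = Z1 + (Z3 || Z2) = 34.89 + j136.6 Ω = 141∠75.7° Ω.
Step 5 — Source phasor: V = 120∠-39.3° V = 92.86 - j76.01 V.
Step 6 — Current: I = V / Z = -0.3593 - j0.7715 A = 0.851∠-115.0° A.
Step 7 — Complex power: S = V·I* = 25.27 + j98.95 VA.
Step 8 — Real power: P = Re(S) = 25.27 W.
Step 9 — Reactive power: Q = Im(S) = 98.95 VAR.
Step 10 — Apparent power: |S| = 102.1 VA.
Step 11 — Power factor: PF = P/|S| = 0.2475 (lagging).

(a) P = 25.27 W  (b) Q = 98.95 VAR  (c) S = 102.1 VA  (d) PF = 0.2475 (lagging)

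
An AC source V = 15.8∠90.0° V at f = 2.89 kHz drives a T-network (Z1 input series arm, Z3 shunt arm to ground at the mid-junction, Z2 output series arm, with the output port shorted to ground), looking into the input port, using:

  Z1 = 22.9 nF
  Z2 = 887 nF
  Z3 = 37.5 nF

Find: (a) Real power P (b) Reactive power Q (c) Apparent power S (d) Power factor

Step 1 — Angular frequency: ω = 2π·f = 2π·2890 = 1.816e+04 rad/s.
Step 2 — Component impedances:
  Z1: Z = 1/(jωC) = -j/(ω·C) = 0 - j2405 Ω
  Z2: Z = 1/(jωC) = -j/(ω·C) = 0 - j62.09 Ω
  Z3: Z = 1/(jωC) = -j/(ω·C) = 0 - j1469 Ω
Step 3 — With the output port shorted to ground, the output series arm Z2 runs from the junction to ground; the shunt arm Z3 also runs from the junction to ground. They appear in parallel: Z3 || Z2 = 0 - j59.57 Ω.
Step 4 — Series with input arm Z1: Z_in = Z1 + (Z3 || Z2) = 0 - j2464 Ω = 2464∠-90.0° Ω.
Step 5 — Source phasor: V = 15.8∠90.0° V = 0 + j15.8 V.
Step 6 — Current: I = V / Z = -0.006411 A = 0.006411∠180.0° A.
Step 7 — Complex power: S = V·I* = 0 - j0.1013 VA.
Step 8 — Real power: P = Re(S) = 0 W.
Step 9 — Reactive power: Q = Im(S) = -0.1013 VAR.
Step 10 — Apparent power: |S| = 0.1013 VA.
Step 11 — Power factor: PF = P/|S| = 0 (leading).

(a) P = 0 W  (b) Q = -0.1013 VAR  (c) S = 0.1013 VA  (d) PF = 0 (leading)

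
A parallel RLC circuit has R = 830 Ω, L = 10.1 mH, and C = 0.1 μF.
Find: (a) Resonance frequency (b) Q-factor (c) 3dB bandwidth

Step 1 — Resonance: ω₀ = 1/√(LC) = 1/√(0.0101·1e-07) = 3.147e+04 rad/s.
Step 2 — f₀ = ω₀/(2π) = 5008 Hz.
Step 3 — Parallel Q: Q = R/(ω₀L) = 830/(3.147e+04·0.0101) = 2.612.
Step 4 — Bandwidth: Δω = ω₀/Q = 1.205e+04 rad/s; BW = Δω/(2π) = 1918 Hz.

(a) f₀ = 5008 Hz  (b) Q = 2.612  (c) BW = 1918 Hz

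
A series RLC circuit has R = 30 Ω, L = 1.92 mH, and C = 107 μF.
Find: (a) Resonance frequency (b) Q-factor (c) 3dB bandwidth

Step 1 — Resonance: ω₀ = 1/√(LC) = 1/√(0.00192·0.000107) = 2206 rad/s.
Step 2 — f₀ = ω₀/(2π) = 351.1 Hz.
Step 3 — Series Q: Q = ω₀L/R = 2206·0.00192/30 = 0.1412.
Step 4 — Bandwidth: Δω = ω₀/Q = 1.562e+04 rad/s; BW = Δω/(2π) = 2487 Hz.

(a) f₀ = 351.1 Hz  (b) Q = 0.1412  (c) BW = 2487 Hz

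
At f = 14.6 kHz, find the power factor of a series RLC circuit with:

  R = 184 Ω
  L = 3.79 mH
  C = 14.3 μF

Step 1 — Angular frequency: ω = 2π·f = 2π·1.46e+04 = 9.173e+04 rad/s.
Step 2 — Component impedances:
  R: Z = R = 184 Ω
  L: Z = jωL = j·9.173e+04·0.00379 = 0 + j347.7 Ω
  C: Z = 1/(jωC) = -j/(ω·C) = 0 - j0.7623 Ω
Step 3 — Series combination: Z_total = R + L + C = 184 + j346.9 Ω = 392.7∠62.1° Ω.
Step 4 — Power factor: PF = cos(φ) = Re(Z)/|Z| = 184/392.7 = 0.4686.
Step 5 — Type: Im(Z) = 346.9 ⇒ lagging (phase φ = 62.1°).

PF = 0.4686 (lagging, φ = 62.1°)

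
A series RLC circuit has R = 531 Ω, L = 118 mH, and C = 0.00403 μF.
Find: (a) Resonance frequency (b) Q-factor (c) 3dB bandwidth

Step 1 — Resonance condition Im(Z)=0 gives ω₀ = 1/√(LC).
Step 2 — ω₀ = 1/√(0.118·4.03e-09) = 4.586e+04 rad/s.
Step 3 — f₀ = ω₀/(2π) = 7298 Hz.
Step 4 — Series Q: Q = ω₀L/R = 4.586e+04·0.118/531 = 10.19.
Step 5 — 3dB bandwidth: Δω = ω₀/Q = 4500 rad/s; BW = Δω/(2π) = 716.2 Hz.

(a) f₀ = 7298 Hz  (b) Q = 10.19  (c) BW = 716.2 Hz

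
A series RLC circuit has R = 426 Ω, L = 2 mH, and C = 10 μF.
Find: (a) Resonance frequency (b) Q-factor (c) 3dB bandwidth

Step 1 — Resonance: ω₀ = 1/√(LC) = 1/√(0.002·1e-05) = 7071 rad/s.
Step 2 — f₀ = ω₀/(2π) = 1125 Hz.
Step 3 — Series Q: Q = ω₀L/R = 7071·0.002/426 = 0.0332.
Step 4 — Bandwidth: Δω = ω₀/Q = 2.13e+05 rad/s; BW = Δω/(2π) = 3.39e+04 Hz.

(a) f₀ = 1125 Hz  (b) Q = 0.0332  (c) BW = 3.39e+04 Hz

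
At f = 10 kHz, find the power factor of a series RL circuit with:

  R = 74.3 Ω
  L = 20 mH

Step 1 — Angular frequency: ω = 2π·f = 2π·1e+04 = 6.283e+04 rad/s.
Step 2 — Component impedances:
  R: Z = R = 74.3 Ω
  L: Z = jωL = j·6.283e+04·0.02 = 0 + j1257 Ω
Step 3 — Series combination: Z_total = R + L = 74.3 + j1257 Ω = 1259∠86.6° Ω.
Step 4 — Power factor: PF = cos(φ) = Re(Z)/|Z| = 74.3/1259 = 0.05902.
Step 5 — Type: Im(Z) = 1257 ⇒ lagging (phase φ = 86.6°).

PF = 0.05902 (lagging, φ = 86.6°)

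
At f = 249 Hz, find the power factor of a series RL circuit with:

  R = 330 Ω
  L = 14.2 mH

Step 1 — Angular frequency: ω = 2π·f = 2π·249 = 1565 rad/s.
Step 2 — Component impedances:
  R: Z = R = 330 Ω
  L: Z = jωL = j·1565·0.0142 = 0 + j22.22 Ω
Step 3 — Series combination: Z_total = R + L = 330 + j22.22 Ω = 330.7∠3.9° Ω.
Step 4 — Power factor: PF = cos(φ) = Re(Z)/|Z| = 330/330.75 = 0.9977.
Step 5 — Type: Im(Z) = 22.22 ⇒ lagging (phase φ = 3.9°).

PF = 0.9977 (lagging, φ = 3.9°)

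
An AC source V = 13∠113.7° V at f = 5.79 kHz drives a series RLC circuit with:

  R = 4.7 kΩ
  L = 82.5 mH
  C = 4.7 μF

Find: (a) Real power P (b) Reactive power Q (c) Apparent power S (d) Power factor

Step 1 — Angular frequency: ω = 2π·f = 2π·5790 = 3.638e+04 rad/s.
Step 2 — Component impedances:
  R: Z = R = 4700 Ω
  L: Z = jωL = j·3.638e+04·0.0825 = 0 + j3001 Ω
  C: Z = 1/(jωC) = -j/(ω·C) = 0 - j5.848 Ω
Step 3 — Series combination: Z_total = R + L + C = 4700 + j2995 Ω = 5573∠32.5° Ω.
Step 4 — Source phasor: V = 13∠113.7° V = -5.225 + j11.9 V.
Step 5 — Current: I = V / Z = 0.0003573 + j0.002305 A = 0.002333∠81.2° A.
Step 6 — Complex power: S = V·I* = 0.02557 + j0.0163 VA.
Step 7 — Real power: P = Re(S) = 0.02557 W.
Step 8 — Reactive power: Q = Im(S) = 0.0163 VAR.
Step 9 — Apparent power: |S| = 0.03032 VA.
Step 10 — Power factor: PF = P/|S| = 0.8433 (lagging).

(a) P = 0.02557 W  (b) Q = 0.0163 VAR  (c) S = 0.03032 VA  (d) PF = 0.8433 (lagging)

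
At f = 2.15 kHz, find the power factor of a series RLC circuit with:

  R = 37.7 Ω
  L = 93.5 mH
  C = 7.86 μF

Step 1 — Angular frequency: ω = 2π·f = 2π·2150 = 1.351e+04 rad/s.
Step 2 — Component impedances:
  R: Z = R = 37.7 Ω
  L: Z = jωL = j·1.351e+04·0.0935 = 0 + j1263 Ω
  C: Z = 1/(jωC) = -j/(ω·C) = 0 - j9.418 Ω
Step 3 — Series combination: Z_total = R + L + C = 37.7 + j1254 Ω = 1254∠88.3° Ω.
Step 4 — Power factor: PF = cos(φ) = Re(Z)/|Z| = 37.7/1254 = 0.03006.
Step 5 — Type: Im(Z) = 1254 ⇒ lagging (phase φ = 88.3°).

PF = 0.03006 (lagging, φ = 88.3°)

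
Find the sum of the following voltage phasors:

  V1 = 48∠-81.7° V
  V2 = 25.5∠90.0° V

Step 1 — Convert each phasor to rectangular form:
  V1 = 48·(cos(-81.7°) + j·sin(-81.7°)) = 6.929 - j47.5 V
  V2 = 25.5·(cos(90.0°) + j·sin(90.0°)) = 0 + j25.5 V
Step 2 — Sum components: V_total = 6.929 - j22 V.
Step 3 — Convert to polar: |V_total| = 23.06 V, ∠V_total = -72.5°.

V_total = 23.06∠-72.5° V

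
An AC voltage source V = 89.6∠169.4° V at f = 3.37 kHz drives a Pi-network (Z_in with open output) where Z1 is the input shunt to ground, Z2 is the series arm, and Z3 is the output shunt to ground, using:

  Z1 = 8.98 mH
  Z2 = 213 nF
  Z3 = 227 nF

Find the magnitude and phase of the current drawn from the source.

Step 1 — Angular frequency: ω = 2π·f = 2π·3370 = 2.117e+04 rad/s.
Step 2 — Component impedances:
  Z1: Z = jωL = j·2.117e+04·0.00898 = 0 + j190.1 Ω
  Z2: Z = 1/(jωC) = -j/(ω·C) = 0 - j221.7 Ω
  Z3: Z = 1/(jωC) = -j/(ω·C) = 0 - j208 Ω
Step 3 — With open output, the series arm Z2 and the output shunt Z3 appear in series to ground: Z2 + Z3 = 0 - j429.8 Ω.
Step 4 — Parallel with input shunt Z1: Z_in = Z1 || (Z2 + Z3) = 0 + j341 Ω = 341∠90.0° Ω.
Step 5 — Source phasor: V = 89.6∠169.4° V = -88.07 + j16.48 V.
Step 6 — Ohm's law: I = V / Z_total = (-88.07 + j16.48) / (0 + j341) = 0.04833 + j0.2583 A.
Step 7 — Convert to polar: |I| = 0.2627 A, ∠I = 79.4°.

I = 0.2627∠79.4° A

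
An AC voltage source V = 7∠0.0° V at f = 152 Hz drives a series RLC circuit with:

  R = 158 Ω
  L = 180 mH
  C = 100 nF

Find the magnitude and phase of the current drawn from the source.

Step 1 — Angular frequency: ω = 2π·f = 2π·152 = 955 rad/s.
Step 2 — Component impedances:
  R: Z = R = 158 Ω
  L: Z = jωL = j·955·0.18 = 0 + j171.9 Ω
  C: Z = 1/(jωC) = -j/(ω·C) = 0 - j1.047e+04 Ω
Step 3 — Series combination: Z_total = R + L + C = 158 - j1.03e+04 Ω = 1.03e+04∠-89.1° Ω.
Step 4 — Source phasor: V = 7∠0.0° V = 7 V.
Step 5 — Ohm's law: I = V / Z_total = (7) / (158 - j1.03e+04) = 1.043e-05 + j0.0006795 A.
Step 6 — Convert to polar: |I| = 0.0006796 A, ∠I = 89.1°.

I = 0.0006796∠89.1° A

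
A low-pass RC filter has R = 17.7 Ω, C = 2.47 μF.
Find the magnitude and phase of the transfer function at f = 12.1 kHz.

Step 1 — Angular frequency: ω = 2π·1.21e+04 = 7.603e+04 rad/s.
Step 2 — Transfer function: H(jω) = 1/(1 + jωRC).
Step 3 — Denominator: 1 + jωRC = 1 + j·7.603e+04·17.7·2.47e-06 = 1 + j3.324.
Step 4 — H = 0.083 - j0.2759.
Step 5 — Magnitude: |H| = 0.2881 (-10.8 dB); phase: φ = -73.3°.

|H| = 0.2881 (-10.8 dB), φ = -73.3°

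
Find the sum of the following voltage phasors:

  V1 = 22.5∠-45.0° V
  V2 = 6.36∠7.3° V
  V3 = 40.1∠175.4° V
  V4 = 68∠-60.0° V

Step 1 — Convert each phasor to rectangular form:
  V1 = 22.5·(cos(-45.0°) + j·sin(-45.0°)) = 15.91 - j15.91 V
  V2 = 6.36·(cos(7.3°) + j·sin(7.3°)) = 6.308 + j0.8081 V
  V3 = 40.1·(cos(175.4°) + j·sin(175.4°)) = -39.97 + j3.216 V
  V4 = 68·(cos(-60.0°) + j·sin(-60.0°)) = 34 - j58.89 V
Step 2 — Sum components: V_total = 16.25 - j70.78 V.
Step 3 — Convert to polar: |V_total| = 72.62 V, ∠V_total = -77.1°.

V_total = 72.62∠-77.1° V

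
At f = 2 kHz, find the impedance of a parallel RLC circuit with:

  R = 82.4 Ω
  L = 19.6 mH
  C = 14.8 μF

Step 1 — Angular frequency: ω = 2π·f = 2π·2000 = 1.257e+04 rad/s.
Step 2 — Component impedances:
  R: Z = R = 82.4 Ω
  L: Z = jωL = j·1.257e+04·0.0196 = 0 + j246.3 Ω
  C: Z = 1/(jωC) = -j/(ω·C) = 0 - j5.377 Ω
Step 3 — Parallel combination: 1/Z_total = 1/R + 1/L + 1/C; Z_total = 0.3651 - j5.473 Ω = 5.485∠-86.2° Ω.

Z = 0.3651 - j5.473 Ω = 5.485∠-86.2° Ω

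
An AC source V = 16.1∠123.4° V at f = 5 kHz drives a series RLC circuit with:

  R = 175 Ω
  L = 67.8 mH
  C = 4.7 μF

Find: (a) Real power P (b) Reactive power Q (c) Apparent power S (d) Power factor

Step 1 — Angular frequency: ω = 2π·f = 2π·5000 = 3.142e+04 rad/s.
Step 2 — Component impedances:
  R: Z = R = 175 Ω
  L: Z = jωL = j·3.142e+04·0.0678 = 0 + j2130 Ω
  C: Z = 1/(jωC) = -j/(ω·C) = 0 - j6.773 Ω
Step 3 — Series combination: Z_total = R + L + C = 175 + j2123 Ω = 2130∠85.3° Ω.
Step 4 — Source phasor: V = 16.1∠123.4° V = -8.863 + j13.44 V.
Step 5 — Current: I = V / Z = 0.005946 + j0.004664 A = 0.007557∠38.1° A.
Step 6 — Complex power: S = V·I* = 0.009994 + j0.1213 VA.
Step 7 — Real power: P = Re(S) = 0.009994 W.
Step 8 — Reactive power: Q = Im(S) = 0.1213 VAR.
Step 9 — Apparent power: |S| = 0.1217 VA.
Step 10 — Power factor: PF = P/|S| = 0.08214 (lagging).

(a) P = 0.009994 W  (b) Q = 0.1213 VAR  (c) S = 0.1217 VA  (d) PF = 0.08214 (lagging)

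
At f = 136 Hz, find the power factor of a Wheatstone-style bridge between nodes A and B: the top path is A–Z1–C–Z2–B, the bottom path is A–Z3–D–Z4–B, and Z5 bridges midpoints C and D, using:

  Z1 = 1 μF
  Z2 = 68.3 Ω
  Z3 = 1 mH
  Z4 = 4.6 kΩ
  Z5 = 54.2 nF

Step 1 — Angular frequency: ω = 2π·f = 2π·136 = 854.5 rad/s.
Step 2 — Component impedances:
  Z1: Z = 1/(jωC) = -j/(ω·C) = 0 - j1170 Ω
  Z2: Z = R = 68.3 Ω
  Z3: Z = jωL = j·854.5·0.001 = 0 + j0.8545 Ω
  Z4: Z = R = 4600 Ω
  Z5: Z = 1/(jωC) = -j/(ω·C) = 0 - j2.159e+04 Ω
Step 3 — Bridge requires nodal analysis (the Z5 bridge couples midpoints C and D, so the two paths cannot be reduced to a simple series/parallel combination). Setting node B to ground and injecting 1 A at node A, the 3-node admittance system at A, C, D solves to V_A = Z_AB = 309.9 - j1020 Ω = 1066∠-73.1° Ω.
Step 4 — Power factor: PF = cos(φ) = Re(Z)/|Z| = 309.9/1066 = 0.2907.
Step 5 — Type: Im(Z) = -1020 ⇒ leading (phase φ = -73.1°).

PF = 0.2907 (leading, φ = -73.1°)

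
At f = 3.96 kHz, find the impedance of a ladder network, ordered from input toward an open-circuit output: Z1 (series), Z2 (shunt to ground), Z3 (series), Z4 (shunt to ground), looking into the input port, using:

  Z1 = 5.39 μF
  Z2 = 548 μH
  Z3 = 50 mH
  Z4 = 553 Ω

Step 1 — Angular frequency: ω = 2π·f = 2π·3960 = 2.488e+04 rad/s.
Step 2 — Component impedances:
  Z1: Z = 1/(jωC) = -j/(ω·C) = 0 - j7.457 Ω
  Z2: Z = jωL = j·2.488e+04·0.000548 = 0 + j13.64 Ω
  Z3: Z = jωL = j·2.488e+04·0.05 = 0 + j1244 Ω
  Z4: Z = R = 553 Ω
Step 3 — Ladder network (open output): work backward from the far end, alternating series and parallel combinations. Z_in = 0.05447 + j6.055 Ω = 6.055∠89.5° Ω.

Z = 0.05447 + j6.055 Ω = 6.055∠89.5° Ω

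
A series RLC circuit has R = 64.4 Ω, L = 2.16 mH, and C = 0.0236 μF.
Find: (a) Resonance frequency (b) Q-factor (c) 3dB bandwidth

Step 1 — Resonance condition Im(Z)=0 gives ω₀ = 1/√(LC).
Step 2 — ω₀ = 1/√(0.00216·2.36e-08) = 1.401e+05 rad/s.
Step 3 — f₀ = ω₀/(2π) = 2.229e+04 Hz.
Step 4 — Series Q: Q = ω₀L/R = 1.401e+05·0.00216/64.4 = 4.698.
Step 5 — 3dB bandwidth: Δω = ω₀/Q = 2.981e+04 rad/s; BW = Δω/(2π) = 4745 Hz.

(a) f₀ = 2.229e+04 Hz  (b) Q = 4.698  (c) BW = 4745 Hz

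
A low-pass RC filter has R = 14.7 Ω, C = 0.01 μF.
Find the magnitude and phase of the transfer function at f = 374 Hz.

Step 1 — Angular frequency: ω = 2π·374 = 2350 rad/s.
Step 2 — Transfer function: H(jω) = 1/(1 + jωRC).
Step 3 — Denominator: 1 + jωRC = 1 + j·2350·14.7·1e-08 = 1 + j0.0003454.
Step 4 — H = 1 - j0.0003454.
Step 5 — Magnitude: |H| = 1 (-0.0 dB); phase: φ = -0.0°.

|H| = 1 (-0.0 dB), φ = -0.0°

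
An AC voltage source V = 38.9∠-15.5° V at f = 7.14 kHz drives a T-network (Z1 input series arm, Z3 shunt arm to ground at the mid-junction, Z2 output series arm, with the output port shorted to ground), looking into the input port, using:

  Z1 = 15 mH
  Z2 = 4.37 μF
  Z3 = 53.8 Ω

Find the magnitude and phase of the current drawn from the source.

Step 1 — Angular frequency: ω = 2π·f = 2π·7140 = 4.486e+04 rad/s.
Step 2 — Component impedances:
  Z1: Z = jωL = j·4.486e+04·0.015 = 0 + j672.9 Ω
  Z2: Z = 1/(jωC) = -j/(ω·C) = 0 - j5.101 Ω
  Z3: Z = R = 53.8 Ω
Step 3 — With the output port shorted to ground, the output series arm Z2 runs from the junction to ground; the shunt arm Z3 also runs from the junction to ground. They appear in parallel: Z3 || Z2 = 0.4793 - j5.055 Ω.
Step 4 — Series with input arm Z1: Z_in = Z1 + (Z3 || Z2) = 0.4793 + j667.9 Ω = 667.9∠90.0° Ω.
Step 5 — Source phasor: V = 38.9∠-15.5° V = 37.49 - j10.4 V.
Step 6 — Ohm's law: I = V / Z_total = (37.49 - j10.4) / (0.4793 + j667.9) = -0.01552 - j0.05614 A.
Step 7 — Convert to polar: |I| = 0.05824 A, ∠I = -105.5°.

I = 0.05824∠-105.5° A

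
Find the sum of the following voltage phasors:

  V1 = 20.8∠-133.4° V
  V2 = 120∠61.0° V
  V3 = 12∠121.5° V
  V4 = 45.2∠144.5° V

Step 1 — Convert each phasor to rectangular form:
  V1 = 20.8·(cos(-133.4°) + j·sin(-133.4°)) = -14.29 - j15.11 V
  V2 = 120·(cos(61.0°) + j·sin(61.0°)) = 58.18 + j105 V
  V3 = 12·(cos(121.5°) + j·sin(121.5°)) = -6.27 + j10.23 V
  V4 = 45.2·(cos(144.5°) + j·sin(144.5°)) = -36.8 + j26.25 V
Step 2 — Sum components: V_total = 0.8177 + j126.3 V.
Step 3 — Convert to polar: |V_total| = 126.3 V, ∠V_total = 89.6°.

V_total = 126.3∠89.6° V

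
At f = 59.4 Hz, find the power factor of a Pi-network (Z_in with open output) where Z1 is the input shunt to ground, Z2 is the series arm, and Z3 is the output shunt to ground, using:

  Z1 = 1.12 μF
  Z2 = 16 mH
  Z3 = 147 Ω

Step 1 — Angular frequency: ω = 2π·f = 2π·59.4 = 373.2 rad/s.
Step 2 — Component impedances:
  Z1: Z = 1/(jωC) = -j/(ω·C) = 0 - j2392 Ω
  Z2: Z = jωL = j·373.2·0.016 = 0 + j5.972 Ω
  Z3: Z = R = 147 Ω
Step 3 — With open output, the series arm Z2 and the output shunt Z3 appear in series to ground: Z2 + Z3 = 147 + j5.972 Ω.
Step 4 — Parallel with input shunt Z1: Z_in = Z1 || (Z2 + Z3) = 147.2 - j3.08 Ω = 147.2∠-1.2° Ω.
Step 5 — Power factor: PF = cos(φ) = Re(Z)/|Z| = 147.18/147.21 = 0.9998.
Step 6 — Type: Im(Z) = -3.08 ⇒ leading (phase φ = -1.2°).

PF = 0.9998 (leading, φ = -1.2°)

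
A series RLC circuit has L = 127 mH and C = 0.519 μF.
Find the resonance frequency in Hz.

Step 1 — Resonance condition Im(Z)=0 gives ω₀ = 1/√(LC).
Step 2 — ω₀ = 1/√(0.127·5.19e-07) = 3895 rad/s.
Step 3 — f₀ = ω₀/(2π) = 619.9 Hz.

f₀ = 619.9 Hz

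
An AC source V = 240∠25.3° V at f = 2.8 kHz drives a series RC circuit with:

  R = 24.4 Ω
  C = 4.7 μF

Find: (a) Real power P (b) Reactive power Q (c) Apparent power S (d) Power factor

Step 1 — Angular frequency: ω = 2π·f = 2π·2800 = 1.759e+04 rad/s.
Step 2 — Component impedances:
  R: Z = R = 24.4 Ω
  C: Z = 1/(jωC) = -j/(ω·C) = 0 - j12.09 Ω
Step 3 — Series combination: Z_total = R + C = 24.4 - j12.09 Ω = 27.23∠-26.4° Ω.
Step 4 — Source phasor: V = 240∠25.3° V = 217 + j102.6 V.
Step 5 — Current: I = V / Z = 5.466 + j6.913 A = 8.813∠51.7° A.
Step 6 — Complex power: S = V·I* = 1895 - j939.3 VA.
Step 7 — Real power: P = Re(S) = 1895 W.
Step 8 — Reactive power: Q = Im(S) = -939.3 VAR.
Step 9 — Apparent power: |S| = 2115 VA.
Step 10 — Power factor: PF = P/|S| = 0.896 (leading).

(a) P = 1895 W  (b) Q = -939.3 VAR  (c) S = 2115 VA  (d) PF = 0.896 (leading)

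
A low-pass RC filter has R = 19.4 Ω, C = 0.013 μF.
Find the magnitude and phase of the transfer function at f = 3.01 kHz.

Step 1 — Angular frequency: ω = 2π·3010 = 1.891e+04 rad/s.
Step 2 — Transfer function: H(jω) = 1/(1 + jωRC).
Step 3 — Denominator: 1 + jωRC = 1 + j·1.891e+04·19.4·1.3e-08 = 1 + j0.00477.
Step 4 — H = 1 - j0.00477.
Step 5 — Magnitude: |H| = 1 (-0.0 dB); phase: φ = -0.3°.

|H| = 1 (-0.0 dB), φ = -0.3°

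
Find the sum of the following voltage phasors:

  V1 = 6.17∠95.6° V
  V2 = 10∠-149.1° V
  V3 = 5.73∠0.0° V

Step 1 — Convert each phasor to rectangular form:
  V1 = 6.17·(cos(95.6°) + j·sin(95.6°)) = -0.6021 + j6.141 V
  V2 = 10·(cos(-149.1°) + j·sin(-149.1°)) = -8.581 - j5.135 V
  V3 = 5.73·(cos(0.0°) + j·sin(0.0°)) = 5.73 V
Step 2 — Sum components: V_total = -3.453 + j1.005 V.
Step 3 — Convert to polar: |V_total| = 3.596 V, ∠V_total = 163.8°.

V_total = 3.596∠163.8° V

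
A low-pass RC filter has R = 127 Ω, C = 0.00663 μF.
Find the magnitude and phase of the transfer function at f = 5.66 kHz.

Step 1 — Angular frequency: ω = 2π·5660 = 3.556e+04 rad/s.
Step 2 — Transfer function: H(jω) = 1/(1 + jωRC).
Step 3 — Denominator: 1 + jωRC = 1 + j·3.556e+04·127·6.63e-09 = 1 + j0.02994.
Step 4 — H = 0.9991 - j0.02992.
Step 5 — Magnitude: |H| = 0.9996 (-0.0 dB); phase: φ = -1.7°.

|H| = 0.9996 (-0.0 dB), φ = -1.7°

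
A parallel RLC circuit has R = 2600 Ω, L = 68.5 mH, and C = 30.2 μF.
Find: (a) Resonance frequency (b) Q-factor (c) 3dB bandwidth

Step 1 — Resonance: ω₀ = 1/√(LC) = 1/√(0.0685·3.02e-05) = 695.3 rad/s.
Step 2 — f₀ = ω₀/(2π) = 110.7 Hz.
Step 3 — Parallel Q: Q = R/(ω₀L) = 2600/(695.3·0.0685) = 54.59.
Step 4 — Bandwidth: Δω = ω₀/Q = 12.74 rad/s; BW = Δω/(2π) = 2.027 Hz.

(a) f₀ = 110.7 Hz  (b) Q = 54.59  (c) BW = 2.027 Hz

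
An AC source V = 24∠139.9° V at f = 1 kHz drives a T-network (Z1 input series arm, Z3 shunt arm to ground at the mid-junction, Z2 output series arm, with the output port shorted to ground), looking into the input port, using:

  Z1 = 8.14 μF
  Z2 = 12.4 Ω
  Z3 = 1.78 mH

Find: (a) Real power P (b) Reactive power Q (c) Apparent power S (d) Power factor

Step 1 — Angular frequency: ω = 2π·f = 2π·1000 = 6283 rad/s.
Step 2 — Component impedances:
  Z1: Z = 1/(jωC) = -j/(ω·C) = 0 - j19.55 Ω
  Z2: Z = R = 12.4 Ω
  Z3: Z = jωL = j·6283·0.00178 = 0 + j11.18 Ω
Step 3 — With the output port shorted to ground, the output series arm Z2 runs from the junction to ground; the shunt arm Z3 also runs from the junction to ground. They appear in parallel: Z3 || Z2 = 5.562 + j6.167 Ω.
Step 4 — Series with input arm Z1: Z_in = Z1 + (Z3 || Z2) = 5.562 - j13.39 Ω = 14.49∠-67.4° Ω.
Step 5 — Source phasor: V = 24∠139.9° V = -18.36 + j15.46 V.
Step 6 — Current: I = V / Z = -1.471 - j0.7603 A = 1.656∠-152.7° A.
Step 7 — Complex power: S = V·I* = 15.25 - j36.7 VA.
Step 8 — Real power: P = Re(S) = 15.25 W.
Step 9 — Reactive power: Q = Im(S) = -36.7 VAR.
Step 10 — Apparent power: |S| = 39.74 VA.
Step 11 — Power factor: PF = P/|S| = 0.3837 (leading).

(a) P = 15.25 W  (b) Q = -36.7 VAR  (c) S = 39.74 VA  (d) PF = 0.3837 (leading)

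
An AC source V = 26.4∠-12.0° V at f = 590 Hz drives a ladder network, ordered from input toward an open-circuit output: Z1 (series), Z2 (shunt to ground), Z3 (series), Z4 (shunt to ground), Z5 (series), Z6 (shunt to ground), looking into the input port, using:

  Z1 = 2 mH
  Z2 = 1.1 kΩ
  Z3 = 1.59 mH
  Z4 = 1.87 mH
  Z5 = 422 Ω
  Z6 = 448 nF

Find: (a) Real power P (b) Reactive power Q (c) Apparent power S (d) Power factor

Step 1 — Angular frequency: ω = 2π·f = 2π·590 = 3707 rad/s.
Step 2 — Component impedances:
  Z1: Z = jωL = j·3707·0.002 = 0 + j7.414 Ω
  Z2: Z = R = 1100 Ω
  Z3: Z = jωL = j·3707·0.00159 = 0 + j5.894 Ω
  Z4: Z = jωL = j·3707·0.00187 = 0 + j6.932 Ω
  Z5: Z = R = 422 Ω
  Z6: Z = 1/(jωC) = -j/(ω·C) = 0 - j602.1 Ω
Step 3 — Ladder network (open output): work backward from the far end, alternating series and parallel combinations. Z_in = 0.1889 + j20.29 Ω = 20.29∠89.5° Ω.
Step 4 — Source phasor: V = 26.4∠-12.0° V = 25.82 - j5.489 V.
Step 5 — Current: I = V / Z = -0.2586 - j1.275 A = 1.301∠-101.5° A.
Step 6 — Complex power: S = V·I* = 0.3197 + j34.34 VA.
Step 7 — Real power: P = Re(S) = 0.3197 W.
Step 8 — Reactive power: Q = Im(S) = 34.34 VAR.
Step 9 — Apparent power: |S| = 34.35 VA.
Step 10 — Power factor: PF = P/|S| = 0.009308 (lagging).

(a) P = 0.3197 W  (b) Q = 34.34 VAR  (c) S = 34.35 VA  (d) PF = 0.009308 (lagging)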